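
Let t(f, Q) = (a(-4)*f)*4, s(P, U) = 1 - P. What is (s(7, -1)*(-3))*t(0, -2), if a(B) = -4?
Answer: 0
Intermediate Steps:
t(f, Q) = -16*f (t(f, Q) = -4*f*4 = -16*f)
(s(7, -1)*(-3))*t(0, -2) = ((1 - 1*7)*(-3))*(-16*0) = ((1 - 7)*(-3))*0 = -6*(-3)*0 = 18*0 = 0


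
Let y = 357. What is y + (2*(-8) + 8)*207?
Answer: -1299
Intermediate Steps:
y + (2*(-8) + 8)*207 = 357 + (2*(-8) + 8)*207 = 357 + (-16 + 8)*207 = 357 - 8*207 = 357 - 1656 = -1299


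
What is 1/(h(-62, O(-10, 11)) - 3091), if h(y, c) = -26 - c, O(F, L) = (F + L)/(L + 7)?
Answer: -18/56107 ≈ -0.00032082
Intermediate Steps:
O(F, L) = (F + L)/(7 + L)
1/(h(-62, O(-10, 11)) - 3091) = 1/((-26 - (-10 + 11)/(7 + 11)) - 3091) = 1/((-26 - 1/18) - 3091) = 1/(-469/18 - 3091) = 1/(-56107/18) = -18/56107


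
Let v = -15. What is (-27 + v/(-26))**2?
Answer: 471969/676 ≈ 698.18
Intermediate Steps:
(-27 + v/(-26))**2 = (-27 - 15/(-26))**2 = (-27 - 15*(-1/26))**2 = (-27 + 15/26)**2 = (-687/26)**2 = 471969/676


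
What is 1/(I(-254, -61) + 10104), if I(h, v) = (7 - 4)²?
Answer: 1/10113 ≈ 9.8883e-5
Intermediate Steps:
I(h, v) = 9 (I(h, v) = 3² = 9)
1/(I(-254, -61) + 10104) = 1/(9 + 10104) = 1/10113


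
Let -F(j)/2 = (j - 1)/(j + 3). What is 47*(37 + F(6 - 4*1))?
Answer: 8601/5 ≈ 1720.2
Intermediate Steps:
F(j) = -2*(-1 + j)/(3 + j) (F(j) = -2*(j - 1)/(j + 3) = -2*(-1 + j)/(3 + j))
47*(37 + F(6 - 4*1)) = 47*(37 + 2*(1 - (6 - 4*1))/(3 + (6 - 4*1))) = 47*(37 + 2*(1 - (6 - 4))/(3 + (6 - 4))) = 47*(37 + 2*(1 - 1*2)/(3 + 2)) = 47*(37 + 2*(1 - 2)/5) = 47*(37 + 2*(⅕)*(-1)) = 47*(37 - ⅖) = 47*(183/5) = 8601/5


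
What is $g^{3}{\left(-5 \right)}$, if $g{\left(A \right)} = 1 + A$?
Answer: $-64$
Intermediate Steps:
$g^{3}{\left(-5 \right)} = \left(1 - 5\right)^{3} = \left(-4\right)^{3} = -64$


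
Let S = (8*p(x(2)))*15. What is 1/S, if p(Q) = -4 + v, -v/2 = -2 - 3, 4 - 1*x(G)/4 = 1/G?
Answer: 1/720 ≈ 0.0013889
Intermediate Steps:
x(G) = 16 - 4/G
v = 10 (v = -2*(-2 - 3) = -2*(-5) = 10)
p(Q) = 6 (p(Q) = -4 + 10 = 6)
S = 720 (S = (8*6)*15 = 48*15 = 720)
1/S = 1/720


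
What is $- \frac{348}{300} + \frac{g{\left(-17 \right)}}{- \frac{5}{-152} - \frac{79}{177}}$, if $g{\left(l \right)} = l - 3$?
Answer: $\frac{13129433}{278075} \approx 47.215$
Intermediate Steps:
$g{\left(l \right)} = -3 + l$
$- \frac{348}{300} + \frac{g{\left(-17 \right)}}{- \frac{5}{-152} - \frac{79}{177}} = - \frac{348}{300} + \frac{-3 - 17}{- \frac{5}{-152} - \frac{79}{177}} = \left(-348\right) \frac{1}{300} - \frac{20}{\left(-5\right) \left(- \frac{1}{152}\right) - \frac{79}{177}} = - \frac{29}{25} - \frac{20}{\frac{5}{152} - \frac{79}{177}} = - \frac{29}{25} - \frac{20}{- \frac{11123}{26904}} = - \frac{29}{25} - - \frac{538080}{11123} = - \frac{29}{25} + \frac{538080}{11123} = \frac{13129433}{278075}$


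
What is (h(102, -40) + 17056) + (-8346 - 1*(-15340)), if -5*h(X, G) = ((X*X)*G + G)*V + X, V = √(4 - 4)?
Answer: 120148/5 ≈ 24030.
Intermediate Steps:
V = 0 (V = √0 = 0)
h(X, G) = -X/5 (h(X, G) = -(((X*X)*G + G)*0 + X)/5 = -((X²*G + G)*0 + X)/5 = -((G*X² + G)*0 + X)/5 = -((G + G*X²)*0 + X)/5 = -(0 + X)/5 = -X/5)
(h(102, -40) + 17056) + (-8346 - 1*(-15340)) = (-⅕*102 + 17056) + (-8346 - 1*(-15340)) = (-102/5 + 17056) + (-8346 + 15340) = 85178/5 + 6994 = 120148/5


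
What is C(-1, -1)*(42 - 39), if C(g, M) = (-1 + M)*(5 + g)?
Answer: -24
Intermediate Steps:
C(-1, -1)*(42 - 39) = (-5 - 1*(-1) + 5*(-1) - 1*(-1))*(42 - 39) = (-5 + 1 - 5 + 1)*3 = -8*3 = -24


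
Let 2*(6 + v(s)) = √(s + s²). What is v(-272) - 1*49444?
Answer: -49450 + 2*√4607 ≈ -49314.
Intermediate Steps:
v(s) = -6 + √(s + s²)/2
v(-272) - 1*49444 = (-6 + √(-272*(1 - 272))/2) - 1*49444 = (-6 + √(-272*(-271))/2) - 49444 = (-6 + √73712/2) - 49444 = (-6 + (4*√4607)/2) - 49444 = (-6 + 2*√4607) - 49444 = -49450 + 2*√4607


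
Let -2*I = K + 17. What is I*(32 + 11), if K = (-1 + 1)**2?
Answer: -731/2 ≈ -365.50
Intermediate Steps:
K = 0 (K = 0**2 = 0)
I = -17/2 (I = -(0 + 17)/2 = -1/2*17 = -17/2 ≈ -8.5000)
I*(32 + 11) = -17*(32 + 11)/2 = -17/2*43 = -731/2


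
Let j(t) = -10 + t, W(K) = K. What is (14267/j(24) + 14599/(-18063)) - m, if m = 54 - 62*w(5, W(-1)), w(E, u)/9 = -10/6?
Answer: 8664547/252882 ≈ 34.263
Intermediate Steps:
w(E, u) = -15 (w(E, u) = 9*(-10/6) = 9*(-10*⅙) = 9*(-5/3) = -15)
m = 984 (m = 54 - 62*(-15) = 54 + 930 = 984)
(14267/j(24) + 14599/(-18063)) - m = (14267/(-10 + 24) + 14599/(-18063)) - 1*984 = (14267/14 + 14599*(-1/18063)) - 984 = (14267*(1/14) - 14599/18063) - 984 = (14267/14 - 14599/18063) - 984 = 257500435/252882 - 984 = 8664547/252882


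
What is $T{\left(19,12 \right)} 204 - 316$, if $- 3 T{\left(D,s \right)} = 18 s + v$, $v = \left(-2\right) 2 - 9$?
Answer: $-14120$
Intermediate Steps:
$v = -13$ ($v = -4 - 9 = -13$)
$T{\left(D,s \right)} = \frac{13}{3} - 6 s$ ($T{\left(D,s \right)} = - \frac{18 s - 13}{3} = - \frac{-13 + 18 s}{3} = \frac{13}{3} - 6 s$)
$T{\left(19,12 \right)} 204 - 316 = \left(\frac{13}{3} - 72\right) 204 - 316 = \left(- \frac{203}{3}\right) 204 - 316 = -13804 - 316 = -14120$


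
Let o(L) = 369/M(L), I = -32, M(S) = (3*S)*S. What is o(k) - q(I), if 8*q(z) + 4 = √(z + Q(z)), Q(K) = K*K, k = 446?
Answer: 99581/198916 - √62/2 ≈ -3.4364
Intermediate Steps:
Q(K) = K²
M(S) = 3*S²
o(L) = 123/L² (o(L) = 369/((3*L²)) = 369*(1/(3*L²)) = 123/L²)
q(z) = -½ + √(z + z²)/8
o(k) - q(I) = 123/446² - (-½ + √(-32*(1 - 32))/8) = 123*(1/198916) - (-½ + √(-32*(-31))/8) = 123/198916 - (-½ + √992/8) = 123/198916 - (-½ + (4*√62)/8) = 123/198916 - (-½ + √62/2) = 123/198916 + (½ - √62/2) = 99581/198916 - √62/2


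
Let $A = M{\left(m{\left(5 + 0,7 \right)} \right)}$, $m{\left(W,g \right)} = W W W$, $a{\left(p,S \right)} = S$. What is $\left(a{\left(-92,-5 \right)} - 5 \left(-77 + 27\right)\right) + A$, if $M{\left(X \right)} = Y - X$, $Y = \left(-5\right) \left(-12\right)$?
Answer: $180$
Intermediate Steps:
$Y = 60$
$m{\left(W,g \right)} = W^{3}$ ($m{\left(W,g \right)} = W^{2} W = W^{3}$)
$M{\left(X \right)} = 60 - X$
$A = -65$ ($A = 60 - \left(5 + 0\right)^{3} = 60 - 5^{3} = 60 - 125 = -65$)
$\left(a{\left(-92,-5 \right)} - 5 \left(-77 + 27\right)\right) + A = \left(-5 - 5 \left(-77 + 27\right)\right) - 65 = \left(-5 - -250\right) - 65 = \left(-5 + 250\right) - 65 = 245 - 65 = 180$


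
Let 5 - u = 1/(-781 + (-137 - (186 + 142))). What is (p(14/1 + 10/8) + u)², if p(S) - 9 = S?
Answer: 5313389449/6210064 ≈ 855.61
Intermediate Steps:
p(S) = 9 + S
u = 6231/1246 (u = 5 - 1/(-781 + (-137 - (186 + 142))) = 5 - 1/(-781 + (-137 - 1*328)) = 5 - 1/(-781 + (-137 - 328)) = 5 - 1/(-781 - 465) = 5 - 1/(-1246) = 5 - 1*(-1/1246) = 5 + 1/1246 = 6231/1246 ≈ 5.0008)
(p(14/1 + 10/8) + u)² = ((9 + (14/1 + 10/8)) + 6231/1246)² = ((9 + (14*1 + 10*(⅛))) + 6231/1246)² = ((9 + (14 + 5/4)) + 6231/1246)² = ((9 + 61/4) + 6231/1246)² = (97/4 + 6231/1246)² = (72893/2492)² = 5313389449/6210064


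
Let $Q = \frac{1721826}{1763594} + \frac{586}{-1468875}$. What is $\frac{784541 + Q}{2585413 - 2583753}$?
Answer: $\frac{11045409300862399}{23370807429375} \approx 472.62$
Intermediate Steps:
$Q = \frac{54958993471}{56315198625}$ ($Q = 1721826 \cdot \frac{1}{1763594} + 586 \left(- \frac{1}{1468875}\right) = \frac{37431}{38339} - \frac{586}{1468875} = \frac{54958993471}{56315198625} \approx 0.97592$)
$\frac{784541 + Q}{2585413 - 2583753} = \frac{784541 + \frac{54958993471}{56315198625}}{2585413 - 2583753} = \frac{44181637203449596}{56315198625 \cdot 1660} = \frac{44181637203449596}{56315198625} \cdot \frac{1}{1660} = \frac{11045409300862399}{23370807429375}$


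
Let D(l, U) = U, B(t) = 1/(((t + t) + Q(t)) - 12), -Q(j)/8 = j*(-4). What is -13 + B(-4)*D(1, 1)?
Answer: -1925/148 ≈ -13.007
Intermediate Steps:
Q(j) = 32*j (Q(j) = -8*j*(-4) = -(-32)*j = 32*j)
B(t) = 1/(-12 + 34*t) (B(t) = 1/(((t + t) + 32*t) - 12) = 1/((2*t + 32*t) - 12) = 1/(34*t - 12) = 1/(-12 + 34*t))
-13 + B(-4)*D(1, 1) = -13 + (1/(2*(-6 + 17*(-4))))*1 = -13 + (1/(2*(-6 - 68)))*1 = -13 + ((1/2)/(-74))*1 = -13 + ((1/2)*(-1/74))*1 = -13 - 1/148*1 = -13 - 1/148 = -1925/148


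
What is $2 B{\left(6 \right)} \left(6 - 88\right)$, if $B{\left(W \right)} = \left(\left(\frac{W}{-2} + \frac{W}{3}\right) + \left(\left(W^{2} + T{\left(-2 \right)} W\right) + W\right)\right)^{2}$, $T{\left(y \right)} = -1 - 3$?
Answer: $-47396$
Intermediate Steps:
$T{\left(y \right)} = -4$
$B{\left(W \right)} = \left(W^{2} - \frac{19 W}{6}\right)^{2}$ ($B{\left(W \right)} = \left(\left(\frac{W}{-2} + \frac{W}{3}\right) + \left(\left(W^{2} - 4 W\right) + W\right)\right)^{2} = \left(\left(W \left(- \frac{1}{2}\right) + W \frac{1}{3}\right) + \left(W^{2} - 3 W\right)\right)^{2} = \left(\left(- \frac{W}{2} + \frac{W}{3}\right) + \left(W^{2} - 3 W\right)\right)^{2} = \left(- \frac{W}{6} + \left(W^{2} - 3 W\right)\right)^{2} = \left(W^{2} - \frac{19 W}{6}\right)^{2}$)
$2 B{\left(6 \right)} \left(6 - 88\right) = 2 \frac{6^{2} \left(-19 + 6 \cdot 6\right)^{2}}{36} \left(6 - 88\right) = 2 \cdot \frac{1}{36} \cdot 36 \left(-19 + 36\right)^{2} \left(-82\right) = 2 \cdot \frac{1}{36} \cdot 36 \cdot 17^{2} \left(-82\right) = 2 \cdot \frac{1}{36} \cdot 36 \cdot 289 \left(-82\right) = 2 \cdot 289 \left(-82\right) = 2 \left(-23698\right) = -47396$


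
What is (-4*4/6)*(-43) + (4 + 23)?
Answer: 425/3 ≈ 141.67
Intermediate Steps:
(-4*4/6)*(-43) + (4 + 23) = -16*⅙*(-43) + 27 = -8/3*(-43) + 27 = 344/3 + 27 = 425/3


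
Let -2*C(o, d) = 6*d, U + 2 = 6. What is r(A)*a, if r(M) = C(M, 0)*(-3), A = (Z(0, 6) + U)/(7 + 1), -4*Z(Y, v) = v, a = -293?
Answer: 0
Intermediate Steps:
Z(Y, v) = -v/4
U = 4 (U = -2 + 6 = 4)
C(o, d) = -3*d
A = 5/16 (A = (-¼*6 + 4)/(7 + 1) = (-3/2 + 4)/8 = (5/2)*(⅛) = 5/16 ≈ 0.31250)
r(M) = 0 (r(M) = -3*0*(-3) = 0*(-3) = 0)
r(A)*a = 0*(-293) = 0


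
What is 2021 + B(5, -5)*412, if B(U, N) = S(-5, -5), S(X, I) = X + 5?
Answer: 2021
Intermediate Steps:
S(X, I) = 5 + X
B(U, N) = 0 (B(U, N) = 5 - 5 = 0)
2021 + B(5, -5)*412 = 2021 + 0*412 = 2021 + 0 = 2021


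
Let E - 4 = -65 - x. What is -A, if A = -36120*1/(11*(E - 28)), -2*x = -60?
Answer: -5160/187 ≈ -27.594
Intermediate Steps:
x = 30 (x = -½*(-60) = 30)
E = -91 (E = 4 + (-65 - 1*30) = 4 + (-65 - 30) = 4 - 95 = -91)
A = 5160/187 (A = -36120*1/(11*(-91 - 28)) = -36120/(11*(-119)) = -36120/(-1309) = -36120*(-1/1309) = 5160/187 ≈ 27.594)
-A = -1*5160/187 = -5160/187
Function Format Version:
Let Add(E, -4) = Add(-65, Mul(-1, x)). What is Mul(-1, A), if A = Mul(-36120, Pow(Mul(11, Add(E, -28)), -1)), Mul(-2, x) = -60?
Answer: Rational(-5160, 187) ≈ -27.594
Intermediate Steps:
x = 30 (x = Mul(Rational(-1, 2), -60) = 30)
E = -91 (E = Add(4, Add(-65, Mul(-1, 30))) = Add(4, Add(-65, -30)) = Add(4, -95) = -91)
A = Rational(5160, 187) (A = Mul(-36120, Pow(Mul(11, Add(-91, -28)), -1)) = Mul(-36120, Pow(Mul(11, -119), -1)) = Mul(-36120, Pow(-1309, -1)) = Mul(-36120, Rational(-1, 1309)) = Rational(5160, 187) ≈ 27.594)
Mul(-1, A) = Mul(-1, Rational(5160, 187)) = Rational(-5160, 187)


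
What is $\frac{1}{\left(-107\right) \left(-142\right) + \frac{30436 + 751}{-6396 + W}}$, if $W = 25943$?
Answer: $\frac{19547}{297028305} \approx 6.5809 \cdot 10^{-5}$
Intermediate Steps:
$\frac{1}{\left(-107\right) \left(-142\right) + \frac{30436 + 751}{-6396 + W}} = \frac{1}{\left(-107\right) \left(-142\right) + \frac{30436 + 751}{-6396 + 25943}} = \frac{1}{15194 + \frac{31187}{19547}} = \frac{1}{\frac{297028305}{19547}} = \frac{19547}{297028305}$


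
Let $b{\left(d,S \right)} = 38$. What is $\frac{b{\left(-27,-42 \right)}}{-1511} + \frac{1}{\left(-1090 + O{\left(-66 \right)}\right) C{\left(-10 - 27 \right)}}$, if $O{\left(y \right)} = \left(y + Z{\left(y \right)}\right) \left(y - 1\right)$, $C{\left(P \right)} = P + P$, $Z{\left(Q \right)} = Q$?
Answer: $- \frac{21805759}{867005756} \approx -0.025151$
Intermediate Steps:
$C{\left(P \right)} = 2 P$
$O{\left(y \right)} = 2 y \left(-1 + y\right)$ ($O{\left(y \right)} = \left(y + y\right) \left(y - 1\right) = 2 y \left(-1 + y\right)$)
$\frac{b{\left(-27,-42 \right)}}{-1511} + \frac{1}{\left(-1090 + O{\left(-66 \right)}\right) C{\left(-10 - 27 \right)}} = \frac{38}{-1511} + \frac{1}{\left(-1090 + 2 \left(-66\right) \left(-1 - 66\right)\right) 2 \left(-10 - 27\right)} = 38 \left(- \frac{1}{1511}\right) + \frac{1}{\left(-1090 + 2 \left(-66\right) \left(-67\right)\right) 2 \left(-10 - 27\right)} = - \frac{38}{1511} + \frac{1}{\left(-1090 + 8844\right) 2 \left(-37\right)} = - \frac{38}{1511} + \frac{1}{7754 \left(-74\right)} = - \frac{38}{1511} + \frac{1}{7754} \left(- \frac{1}{74}\right) = - \frac{38}{1511} - \frac{1}{573796} = - \frac{21805759}{867005756}$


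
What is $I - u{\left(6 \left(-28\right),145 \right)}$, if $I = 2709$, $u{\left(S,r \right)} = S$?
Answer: $2877$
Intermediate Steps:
$I - u{\left(6 \left(-28\right),145 \right)} = 2709 - 6 \left(-28\right) = 2709 - -168 = 2709 + 168 = 2877$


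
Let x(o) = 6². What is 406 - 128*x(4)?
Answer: -4202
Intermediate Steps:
x(o) = 36
406 - 128*x(4) = 406 - 128*36 = 406 - 4608 = -4202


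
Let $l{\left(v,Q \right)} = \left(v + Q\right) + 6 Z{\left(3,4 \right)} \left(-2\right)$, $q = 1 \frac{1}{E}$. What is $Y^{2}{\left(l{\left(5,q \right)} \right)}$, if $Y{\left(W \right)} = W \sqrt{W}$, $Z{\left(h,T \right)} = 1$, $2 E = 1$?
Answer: $-125$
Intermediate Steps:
$E = \frac{1}{2}$ ($E = \frac{1}{2} \cdot 1 = \frac{1}{2} \approx 0.5$)
$q = 2$ ($q = 1 \frac{1}{\frac{1}{2}} = 1 \cdot 2 = 2$)
$l{\left(v,Q \right)} = -12 + Q + v$ ($l{\left(v,Q \right)} = \left(v + Q\right) + 6 \cdot 1 \left(-2\right) = \left(Q + v\right) + 6 \left(-2\right) = \left(Q + v\right) - 12 = -12 + Q + v$)
$Y{\left(W \right)} = W^{\frac{3}{2}}$
$Y^{2}{\left(l{\left(5,q \right)} \right)} = \left(\left(-12 + 2 + 5\right)^{\frac{3}{2}}\right)^{2} = \left(\left(-5\right)^{\frac{3}{2}}\right)^{2} = \left(- 5 i \sqrt{5}\right)^{2} = -125$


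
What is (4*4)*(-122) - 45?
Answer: -1997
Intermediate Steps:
(4*4)*(-122) - 45 = 16*(-122) - 45 = -1952 - 45 = -1997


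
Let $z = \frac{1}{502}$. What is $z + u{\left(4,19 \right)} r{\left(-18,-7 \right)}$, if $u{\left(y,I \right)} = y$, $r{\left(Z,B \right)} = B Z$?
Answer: $\frac{253009}{502} \approx 504.0$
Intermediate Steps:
$z = \frac{1}{502} \approx 0.001992$
$z + u{\left(4,19 \right)} r{\left(-18,-7 \right)} = \frac{1}{502} + 4 \left(\left(-7\right) \left(-18\right)\right) = \frac{1}{502} + 4 \cdot 126 = \frac{1}{502} + 504 = \frac{253009}{502}$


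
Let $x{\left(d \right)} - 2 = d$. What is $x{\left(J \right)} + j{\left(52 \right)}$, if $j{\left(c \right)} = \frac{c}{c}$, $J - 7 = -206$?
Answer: $-196$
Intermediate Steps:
$J = -199$ ($J = 7 - 206 = -199$)
$j{\left(c \right)} = 1$
$x{\left(d \right)} = 2 + d$
$x{\left(J \right)} + j{\left(52 \right)} = \left(2 - 199\right) + 1 = -197 + 1 = -196$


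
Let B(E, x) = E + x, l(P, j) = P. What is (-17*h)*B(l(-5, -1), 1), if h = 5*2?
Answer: 680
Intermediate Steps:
h = 10
(-17*h)*B(l(-5, -1), 1) = (-17*10)*(-5 + 1) = -170*(-4) = 680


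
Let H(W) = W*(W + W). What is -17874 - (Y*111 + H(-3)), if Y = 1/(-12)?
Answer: -71531/4 ≈ -17883.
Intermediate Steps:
Y = -1/12 ≈ -0.083333
H(W) = 2*W² (H(W) = W*(2*W) = 2*W²)
-17874 - (Y*111 + H(-3)) = -17874 - (-1/12*111 + 2*(-3)²) = -17874 - (-37/4 + 2*9) = -17874 - (-37/4 + 18) = -17874 - 1*35/4 = -17874 - 35/4 = -71531/4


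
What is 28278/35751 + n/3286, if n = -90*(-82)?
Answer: 59460648/19579631 ≈ 3.0369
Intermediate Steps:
n = 7380
28278/35751 + n/3286 = 28278/35751 + 7380/3286 = 28278*(1/35751) + 7380*(1/3286) = 9426/11917 + 3690/1643 = 59460648/19579631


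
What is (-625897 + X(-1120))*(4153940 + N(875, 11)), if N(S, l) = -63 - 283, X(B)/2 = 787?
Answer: -2593184266862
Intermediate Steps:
X(B) = 1574 (X(B) = 2*787 = 1574)
N(S, l) = -346
(-625897 + X(-1120))*(4153940 + N(875, 11)) = (-625897 + 1574)*(4153940 - 346) = -624323*4153594 = -2593184266862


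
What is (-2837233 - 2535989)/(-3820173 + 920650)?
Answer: 5373222/2899523 ≈ 1.8531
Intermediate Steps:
(-2837233 - 2535989)/(-3820173 + 920650) = -5373222/(-2899523) = -5373222*(-1/2899523) = 5373222/2899523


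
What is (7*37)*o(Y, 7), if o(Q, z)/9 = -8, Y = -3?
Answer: -18648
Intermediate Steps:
o(Q, z) = -72 (o(Q, z) = 9*(-8) = -72)
(7*37)*o(Y, 7) = (7*37)*(-72) = 259*(-72) = -18648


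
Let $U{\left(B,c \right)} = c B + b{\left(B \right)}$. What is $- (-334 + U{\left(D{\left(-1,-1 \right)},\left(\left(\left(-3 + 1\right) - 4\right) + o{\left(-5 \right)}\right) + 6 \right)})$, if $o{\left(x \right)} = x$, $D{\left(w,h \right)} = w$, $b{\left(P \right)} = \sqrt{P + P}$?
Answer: $329 - i \sqrt{2} \approx 329.0 - 1.4142 i$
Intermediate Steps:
$b{\left(P \right)} = \sqrt{2} \sqrt{P}$ ($b{\left(P \right)} = \sqrt{2 P} = \sqrt{2} \sqrt{P}$)
$U{\left(B,c \right)} = B c + \sqrt{2} \sqrt{B}$ ($U{\left(B,c \right)} = c B + \sqrt{2} \sqrt{B} = B c + \sqrt{2} \sqrt{B}$)
$- (-334 + U{\left(D{\left(-1,-1 \right)},\left(\left(\left(-3 + 1\right) - 4\right) + o{\left(-5 \right)}\right) + 6 \right)}) = - (-334 + \left(- (\left(\left(\left(-3 + 1\right) - 4\right) - 5\right) + 6) + \sqrt{2} \sqrt{-1}\right)) = - (-334 + \left(- (\left(\left(-2 - 4\right) - 5\right) + 6) + \sqrt{2} i\right)) = - (-334 + \left(- (\left(-6 - 5\right) + 6) + i \sqrt{2}\right)) = - (-334 + \left(- (-11 + 6) + i \sqrt{2}\right)) = - (-334 + \left(\left(-1\right) \left(-5\right) + i \sqrt{2}\right)) = - (-334 + \left(5 + i \sqrt{2}\right)) = - (-329 + i \sqrt{2}) = 329 - i \sqrt{2}$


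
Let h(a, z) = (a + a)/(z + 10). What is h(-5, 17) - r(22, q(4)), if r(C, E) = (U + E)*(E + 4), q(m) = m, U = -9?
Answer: 1070/27 ≈ 39.630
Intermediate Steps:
h(a, z) = 2*a/(10 + z) (h(a, z) = (2*a)/(10 + z) = 2*a/(10 + z))
r(C, E) = (-9 + E)*(4 + E) (r(C, E) = (-9 + E)*(E + 4) = (-9 + E)*(4 + E))
h(-5, 17) - r(22, q(4)) = 2*(-5)/(10 + 17) - (-36 + 4**2 - 5*4) = 2*(-5)/27 - (-36 + 16 - 20) = 2*(-5)*(1/27) - 1*(-40) = -10/27 + 40 = 1070/27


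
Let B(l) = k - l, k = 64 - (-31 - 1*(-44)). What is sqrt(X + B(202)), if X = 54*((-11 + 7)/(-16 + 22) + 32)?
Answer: sqrt(1541) ≈ 39.256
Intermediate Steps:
k = 51 (k = 64 - (-31 + 44) = 64 - 1*13 = 64 - 13 = 51)
B(l) = 51 - l
X = 1692 (X = 54*(-4/6 + 32) = 54*(-4*1/6 + 32) = 54*(-2/3 + 32) = 54*(94/3) = 1692)
sqrt(X + B(202)) = sqrt(1692 + (51 - 1*202)) = sqrt(1692 + (51 - 202)) = sqrt(1692 - 151) = sqrt(1541)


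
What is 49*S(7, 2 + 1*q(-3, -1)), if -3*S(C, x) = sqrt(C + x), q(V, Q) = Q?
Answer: -98*sqrt(2)/3 ≈ -46.198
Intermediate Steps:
S(C, x) = -sqrt(C + x)/3
49*S(7, 2 + 1*q(-3, -1)) = 49*(-sqrt(7 + (2 + 1*(-1)))/3) = 49*(-sqrt(7 + (2 - 1))/3) = 49*(-sqrt(7 + 1)/3) = 49*(-2*sqrt(2)/3) = -98*sqrt(2)/3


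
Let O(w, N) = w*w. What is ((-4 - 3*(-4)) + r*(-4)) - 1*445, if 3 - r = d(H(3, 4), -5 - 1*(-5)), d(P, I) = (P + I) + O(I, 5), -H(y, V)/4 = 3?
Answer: -497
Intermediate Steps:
O(w, N) = w²
H(y, V) = -12 (H(y, V) = -4*3 = -12)
d(P, I) = I + P + I² (d(P, I) = (P + I) + I² = (I + P) + I² = I + P + I²)
r = 15 (r = 3 - ((-5 - 1*(-5)) - 12 + (-5 - 1*(-5))²) = 3 - ((-5 + 5) - 12 + (-5 + 5)²) = 3 - (0 - 12 + 0²) = 3 - (0 - 12 + 0) = 3 - 1*(-12) = 3 + 12 = 15)
((-4 - 3*(-4)) + r*(-4)) - 1*445 = ((-4 - 3*(-4)) + 15*(-4)) - 1*445 = ((-4 + 12) - 60) - 445 = (8 - 60) - 445 = -52 - 445 = -497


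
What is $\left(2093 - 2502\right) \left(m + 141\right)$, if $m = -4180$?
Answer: $1651951$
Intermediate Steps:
$\left(2093 - 2502\right) \left(m + 141\right) = \left(2093 - 2502\right) \left(-4180 + 141\right) = \left(-409\right) \left(-4039\right) = 1651951$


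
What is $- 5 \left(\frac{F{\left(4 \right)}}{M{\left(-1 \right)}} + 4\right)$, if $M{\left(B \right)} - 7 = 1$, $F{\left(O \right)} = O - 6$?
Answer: $- \frac{75}{4} \approx -18.75$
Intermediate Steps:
$F{\left(O \right)} = -6 + O$ ($F{\left(O \right)} = O - 6 = -6 + O$)
$M{\left(B \right)} = 8$ ($M{\left(B \right)} = 7 + 1 = 8$)
$- 5 \left(\frac{F{\left(4 \right)}}{M{\left(-1 \right)}} + 4\right) = - 5 \left(\frac{-6 + 4}{8} + 4\right) = - 5 \left(\left(-2\right) \frac{1}{8} + 4\right) = - 5 \left(- \frac{1}{4} + 4\right) = \left(-5\right) \frac{15}{4} = - \frac{75}{4}$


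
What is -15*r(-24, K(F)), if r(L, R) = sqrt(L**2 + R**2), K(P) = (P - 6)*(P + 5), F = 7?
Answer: -180*sqrt(5) ≈ -402.49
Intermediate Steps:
K(P) = (-6 + P)*(5 + P)
-15*r(-24, K(F)) = -15*sqrt((-24)**2 + (-30 + 7**2 - 1*7)**2) = -15*sqrt(576 + (-30 + 49 - 7)**2) = -15*sqrt(576 + 12**2) = -15*sqrt(576 + 144) = -180*sqrt(5)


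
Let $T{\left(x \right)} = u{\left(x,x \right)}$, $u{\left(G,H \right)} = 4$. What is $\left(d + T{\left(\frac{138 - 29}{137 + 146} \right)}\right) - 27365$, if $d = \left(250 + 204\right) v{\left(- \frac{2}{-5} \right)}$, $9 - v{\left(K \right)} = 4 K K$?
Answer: $- \frac{589139}{25} \approx -23566.0$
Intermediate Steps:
$v{\left(K \right)} = 9 - 4 K^{2}$ ($v{\left(K \right)} = 9 - 4 K K = 9 - 4 K^{2}$)
$T{\left(x \right)} = 4$
$d = \frac{94886}{25}$ ($d = \left(250 + 204\right) \left(9 - 4 \left(- \frac{2}{-5}\right)^{2}\right) = 454 \left(9 - 4 \left(\left(-2\right) \left(- \frac{1}{5}\right)\right)^{2}\right) = 454 \left(9 - 4 \left(\frac{2}{5}\right)^{2}\right) = 454 \left(9 - \frac{16}{25}\right) = 454 \cdot \frac{209}{25} = \frac{94886}{25} \approx 3795.4$)
$\left(d + T{\left(\frac{138 - 29}{137 + 146} \right)}\right) - 27365 = \left(\frac{94886}{25} + 4\right) - 27365 = \frac{94986}{25} - 27365 = - \frac{589139}{25}$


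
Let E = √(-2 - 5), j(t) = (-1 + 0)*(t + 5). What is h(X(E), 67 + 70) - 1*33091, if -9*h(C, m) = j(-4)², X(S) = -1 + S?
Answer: -297820/9 ≈ -33091.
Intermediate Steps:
j(t) = -5 - t (j(t) = -(5 + t) = -5 - t)
E = I*√7 (E = √(-7) = I*√7 ≈ 2.6458*I)
h(C, m) = -⅑ (h(C, m) = -(-5 - 1*(-4))²/9 = -(-5 + 4)²/9 = -⅑*(-1)² = -⅑*1 = -⅑)
h(X(E), 67 + 70) - 1*33091 = -⅑ - 1*33091 = -⅑ - 33091 = -297820/9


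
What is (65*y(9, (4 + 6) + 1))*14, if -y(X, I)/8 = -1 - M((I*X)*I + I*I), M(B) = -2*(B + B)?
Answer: -35227920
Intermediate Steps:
M(B) = -4*B
y(X, I) = 8 - 32*I² - 32*X*I² (y(X, I) = -8*(-1 - (-4)*((I*X)*I + I*I)) = -8*(-1 - (-4)*(X*I² + I²)) = -8*(-1 - (-4)*(I² + X*I²)) = -8*(-1 - (-4*I² - 4*X*I²)) = -8*(-1 + (4*I² + 4*X*I²)) = -8*(-1 + 4*I² + 4*X*I²) = 8 - 32*I² - 32*X*I²)
(65*y(9, (4 + 6) + 1))*14 = (65*(8 + 32*((4 + 6) + 1)²*(-1 - 1*9)))*14 = (65*(8 + 32*(10 + 1)²*(-1 - 9)))*14 = (65*(8 + 32*11²*(-10)))*14 = (65*(8 + 32*121*(-10)))*14 = (65*(8 - 38720))*14 = (65*(-38712))*14 = -2516280*14 = -35227920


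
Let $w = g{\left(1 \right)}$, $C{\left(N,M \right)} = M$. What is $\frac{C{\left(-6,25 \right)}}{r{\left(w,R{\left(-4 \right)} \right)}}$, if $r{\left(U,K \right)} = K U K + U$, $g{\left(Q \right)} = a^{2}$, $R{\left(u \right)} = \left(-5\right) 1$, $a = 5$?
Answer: $\frac{1}{26} \approx 0.038462$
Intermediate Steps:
$R{\left(u \right)} = -5$
$g{\left(Q \right)} = 25$ ($g{\left(Q \right)} = 5^{2} = 25$)
$w = 25$
$r{\left(U,K \right)} = U + U K^{2}$ ($r{\left(U,K \right)} = U K^{2} + U = U + U K^{2}$)
$\frac{C{\left(-6,25 \right)}}{r{\left(w,R{\left(-4 \right)} \right)}} = \frac{25}{25 \left(1 + \left(-5\right)^{2}\right)} = \frac{25}{25 \left(1 + 25\right)} = \frac{25}{25 \cdot 26} = \frac{25}{650} = 25 \cdot \frac{1}{650} = \frac{1}{26}$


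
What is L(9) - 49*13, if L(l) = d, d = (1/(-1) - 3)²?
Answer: -621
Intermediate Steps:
d = 16 (d = (-1 - 3)² = (-4)² = 16)
L(l) = 16
L(9) - 49*13 = 16 - 49*13 = 16 - 637 = -621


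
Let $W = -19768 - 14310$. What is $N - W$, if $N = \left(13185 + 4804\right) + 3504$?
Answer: $55571$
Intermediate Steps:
$W = -34078$
$N = 21493$ ($N = 17989 + 3504 = 21493$)
$N - W = 21493 - -34078 = 21493 + 34078 = 55571$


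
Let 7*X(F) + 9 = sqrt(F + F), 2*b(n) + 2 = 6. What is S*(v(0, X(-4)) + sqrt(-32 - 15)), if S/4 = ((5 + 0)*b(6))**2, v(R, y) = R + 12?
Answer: 4800 + 400*I*sqrt(47) ≈ 4800.0 + 2742.3*I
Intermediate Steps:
b(n) = 2 (b(n) = -1 + (1/2)*6 = -1 + 3 = 2)
X(F) = -9/7 + sqrt(2)*sqrt(F)/7 (X(F) = -9/7 + sqrt(F + F)/7 = -9/7 + sqrt(2*F)/7 = -9/7 + (sqrt(2)*sqrt(F))/7 = -9/7 + sqrt(2)*sqrt(F)/7)
v(R, y) = 12 + R
S = 400 (S = 4*((5 + 0)*2)**2 = 4*(5*2)**2 = 4*10**2 = 4*100 = 400)
S*(v(0, X(-4)) + sqrt(-32 - 15)) = 400*((12 + 0) + sqrt(-32 - 15)) = 400*(12 + sqrt(-47)) = 400*(12 + I*sqrt(47)) = 4800 + 400*I*sqrt(47)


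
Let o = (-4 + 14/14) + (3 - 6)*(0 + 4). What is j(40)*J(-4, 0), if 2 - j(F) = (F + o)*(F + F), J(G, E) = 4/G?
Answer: 1998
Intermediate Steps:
o = -15 (o = (-4 + 14*(1/14)) - 3*4 = (-4 + 1) - 12 = -3 - 12 = -15)
j(F) = 2 - 2*F*(-15 + F) (j(F) = 2 - (F - 15)*(F + F) = 2 - (-15 + F)*2*F = 2 - 2*F*(-15 + F))
j(40)*J(-4, 0) = (2 - 2*40² + 30*40)*(4/(-4)) = (2 - 2*1600 + 1200)*(4*(-¼)) = (2 - 3200 + 1200)*(-1) = -1998*(-1) = 1998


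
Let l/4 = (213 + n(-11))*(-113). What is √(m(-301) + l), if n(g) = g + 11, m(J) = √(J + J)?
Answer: √(-96276 + I*√602) ≈ 0.04 + 310.28*I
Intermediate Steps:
m(J) = √2*√J (m(J) = √(2*J) = √2*√J)
n(g) = 11 + g
l = -96276 (l = 4*((213 + (11 - 11))*(-113)) = 4*((213 + 0)*(-113)) = 4*(213*(-113)) = 4*(-24069) = -96276)
√(m(-301) + l) = √(√2*√(-301) - 96276) = √(√2*(I*√301) - 96276) = √(I*√602 - 96276) = √(-96276 + I*√602)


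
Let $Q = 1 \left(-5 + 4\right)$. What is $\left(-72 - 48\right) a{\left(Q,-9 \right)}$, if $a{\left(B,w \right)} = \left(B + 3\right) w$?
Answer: $2160$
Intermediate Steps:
$Q = -1$ ($Q = 1 \left(-1\right) = -1$)
$a{\left(B,w \right)} = w \left(3 + B\right)$ ($a{\left(B,w \right)} = \left(3 + B\right) w = w \left(3 + B\right)$)
$\left(-72 - 48\right) a{\left(Q,-9 \right)} = \left(-72 - 48\right) \left(- 9 \left(3 - 1\right)\right) = - 120 \left(\left(-9\right) 2\right) = \left(-120\right) \left(-18\right) = 2160$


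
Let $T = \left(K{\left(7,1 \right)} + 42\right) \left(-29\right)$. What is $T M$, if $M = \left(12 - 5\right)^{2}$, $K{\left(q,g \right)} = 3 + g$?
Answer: $-65366$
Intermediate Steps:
$T = -1334$ ($T = \left(\left(3 + 1\right) + 42\right) \left(-29\right) = \left(4 + 42\right) \left(-29\right) = 46 \left(-29\right) = -1334$)
$M = 49$ ($M = 7^{2} = 49$)
$T M = \left(-1334\right) 49 = -65366$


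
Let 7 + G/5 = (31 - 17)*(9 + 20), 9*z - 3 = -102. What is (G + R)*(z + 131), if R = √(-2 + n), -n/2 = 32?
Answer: 239400 + 120*I*√66 ≈ 2.394e+5 + 974.88*I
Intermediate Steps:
z = -11 (z = ⅓ + (⅑)*(-102) = ⅓ - 34/3 = -11)
n = -64 (n = -2*32 = -64)
G = 1995 (G = -35 + 5*((31 - 17)*(9 + 20)) = -35 + 5*(14*29) = -35 + 5*406 = -35 + 2030 = 1995)
R = I*√66 (R = √(-2 - 64) = √(-66) = I*√66 ≈ 8.124*I)
(G + R)*(z + 131) = (1995 + I*√66)*(-11 + 131) = (1995 + I*√66)*120 = 239400 + 120*I*√66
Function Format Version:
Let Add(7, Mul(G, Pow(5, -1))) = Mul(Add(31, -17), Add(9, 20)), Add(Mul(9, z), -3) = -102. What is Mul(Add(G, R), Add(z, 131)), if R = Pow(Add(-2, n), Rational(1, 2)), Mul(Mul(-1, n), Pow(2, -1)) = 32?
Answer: Add(239400, Mul(120, I, Pow(66, Rational(1, 2)))) ≈ Add(2.3940e+5, Mul(974.88, I))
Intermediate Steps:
z = -11 (z = Add(Rational(1, 3), Mul(Rational(1, 9), -102)) = Add(Rational(1, 3), Rational(-34, 3)) = -11)
n = -64 (n = Mul(-2, 32) = -64)
G = 1995 (G = Add(-35, Mul(5, Mul(Add(31, -17), Add(9, 20)))) = Add(-35, Mul(5, Mul(14, 29))) = Add(-35, Mul(5, 406)) = Add(-35, 2030) = 1995)
R = Mul(I, Pow(66, Rational(1, 2))) (R = Pow(Add(-2, -64), Rational(1, 2)) = Pow(-66, Rational(1, 2)) = Mul(I, Pow(66, Rational(1, 2))) ≈ Mul(8.1240, I))
Mul(Add(G, R), Add(z, 131)) = Mul(Add(1995, Mul(I, Pow(66, Rational(1, 2)))), Add(-11, 131)) = Mul(Add(1995, Mul(I, Pow(66, Rational(1, 2)))), 120) = Add(239400, Mul(120, I, Pow(66, Rational(1, 2))))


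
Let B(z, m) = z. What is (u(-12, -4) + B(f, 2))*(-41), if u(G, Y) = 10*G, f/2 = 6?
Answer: 4428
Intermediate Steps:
f = 12 (f = 2*6 = 12)
(u(-12, -4) + B(f, 2))*(-41) = (10*(-12) + 12)*(-41) = (-120 + 12)*(-41) = -108*(-41) = 4428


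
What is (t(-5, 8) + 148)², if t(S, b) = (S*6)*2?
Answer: 7744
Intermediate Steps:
t(S, b) = 12*S (t(S, b) = (6*S)*2 = 12*S)
(t(-5, 8) + 148)² = (12*(-5) + 148)² = (-60 + 148)² = 88² = 7744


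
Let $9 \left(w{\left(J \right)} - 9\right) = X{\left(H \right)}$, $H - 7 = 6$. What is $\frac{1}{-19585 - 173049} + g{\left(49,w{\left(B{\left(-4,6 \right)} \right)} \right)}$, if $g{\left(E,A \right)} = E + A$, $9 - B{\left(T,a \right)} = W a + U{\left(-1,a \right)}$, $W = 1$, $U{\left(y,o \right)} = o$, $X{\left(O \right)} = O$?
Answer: $\frac{103059181}{1733706} \approx 59.444$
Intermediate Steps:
$H = 13$ ($H = 7 + 6 = 13$)
$B{\left(T,a \right)} = 9 - 2 a$ ($B{\left(T,a \right)} = 9 - \left(1 a + a\right) = 9 - \left(a + a\right) = 9 - 2 a$)
$w{\left(J \right)} = \frac{94}{9}$ ($w{\left(J \right)} = 9 + \frac{1}{9} \cdot 13 = 9 + \frac{13}{9} = \frac{94}{9}$)
$g{\left(E,A \right)} = A + E$
$\frac{1}{-19585 - 173049} + g{\left(49,w{\left(B{\left(-4,6 \right)} \right)} \right)} = \frac{1}{-19585 - 173049} + \left(\frac{94}{9} + 49\right) = \frac{1}{-192634} + \frac{535}{9} = - \frac{1}{192634} + \frac{535}{9} = \frac{103059181}{1733706}$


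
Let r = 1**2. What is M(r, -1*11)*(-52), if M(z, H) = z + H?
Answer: 520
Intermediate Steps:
r = 1
M(z, H) = H + z
M(r, -1*11)*(-52) = (-1*11 + 1)*(-52) = (-11 + 1)*(-52) = -10*(-52) = 520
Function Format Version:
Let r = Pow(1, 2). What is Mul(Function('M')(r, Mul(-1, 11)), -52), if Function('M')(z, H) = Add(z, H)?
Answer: 520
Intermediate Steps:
r = 1
Function('M')(z, H) = Add(H, z)
Mul(Function('M')(r, Mul(-1, 11)), -52) = Mul(Add(Mul(-1, 11), 1), -52) = Mul(Add(-11, 1), -52) = Mul(-10, -52) = 520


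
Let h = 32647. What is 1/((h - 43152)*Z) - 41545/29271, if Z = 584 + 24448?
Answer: -110350721429/77748849640 ≈ -1.4193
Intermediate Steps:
Z = 25032
1/((h - 43152)*Z) - 41545/29271 = 1/((32647 - 43152)*25032) - 41545/29271 = (1/25032)/(-10505) - 41545*1/29271 = -1/10505*1/25032 - 41545/29271 = -1/262961160 - 41545/29271 = -110350721429/77748849640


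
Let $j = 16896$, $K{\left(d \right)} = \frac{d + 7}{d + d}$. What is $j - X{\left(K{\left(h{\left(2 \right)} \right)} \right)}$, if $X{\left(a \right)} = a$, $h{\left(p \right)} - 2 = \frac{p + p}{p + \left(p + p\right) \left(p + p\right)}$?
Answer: $\frac{675757}{40} \approx 16894.0$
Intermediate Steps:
$h{\left(p \right)} = 2 + \frac{2 p}{p + 4 p^{2}}$ ($h{\left(p \right)} = 2 + \frac{p + p}{p + \left(p + p\right) \left(p + p\right)} = 2 + \frac{2 p}{p + 2 p 2 p} = 2 + \frac{2 p}{p + 4 p^{2}}$)
$K{\left(d \right)} = \frac{7 + d}{2 d}$
$j - X{\left(K{\left(h{\left(2 \right)} \right)} \right)} = 16896 - \frac{7 + \frac{4 \left(1 + 2 \cdot 2\right)}{1 + 4 \cdot 2}}{2 \frac{4 \left(1 + 2 \cdot 2\right)}{1 + 4 \cdot 2}} = 16896 - \frac{7 + \frac{4 \left(1 + 4\right)}{1 + 8}}{2 \frac{4 \left(1 + 4\right)}{1 + 8}} = 16896 - \frac{7 + 4 \cdot \frac{1}{9} \cdot 5}{2 \cdot 4 \cdot \frac{1}{9} \cdot 5} = 16896 - \frac{7 + \frac{20}{9}}{2 \cdot \frac{20}{9}} = 16896 - \frac{1}{2} \cdot \frac{9}{20} \cdot \frac{83}{9} = 16896 - \frac{83}{40} = \frac{675757}{40}$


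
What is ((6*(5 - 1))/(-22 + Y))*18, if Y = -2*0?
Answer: -216/11 ≈ -19.636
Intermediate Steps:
Y = 0
((6*(5 - 1))/(-22 + Y))*18 = ((6*(5 - 1))/(-22 + 0))*18 = ((6*4)/(-22))*18 = (24*(-1/22))*18 = -12/11*18 = -216/11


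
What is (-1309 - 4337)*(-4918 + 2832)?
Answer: 11777556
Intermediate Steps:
(-1309 - 4337)*(-4918 + 2832) = -5646*(-2086) = 11777556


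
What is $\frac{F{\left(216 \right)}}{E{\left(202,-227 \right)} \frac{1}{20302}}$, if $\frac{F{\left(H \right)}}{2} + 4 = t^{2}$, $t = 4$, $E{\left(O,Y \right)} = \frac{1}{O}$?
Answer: $98424096$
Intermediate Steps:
$F{\left(H \right)} = 24$ ($F{\left(H \right)} = -8 + 2 \cdot 4^{2} = -8 + 2 \cdot 16 = -8 + 32 = 24$)
$\frac{F{\left(216 \right)}}{E{\left(202,-227 \right)} \frac{1}{20302}} = \frac{24}{\frac{1}{202} \cdot \frac{1}{20302}} = 24 \frac{1}{\frac{1}{4101004}} = 24 \cdot 4101004 = 98424096$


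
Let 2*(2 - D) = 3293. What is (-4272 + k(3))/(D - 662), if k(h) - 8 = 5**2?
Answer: 8478/4613 ≈ 1.8378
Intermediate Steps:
D = -3289/2 (D = 2 - 1/2*3293 = 2 - 3293/2 = -3289/2 ≈ -1644.5)
k(h) = 33 (k(h) = 8 + 5**2 = 8 + 25 = 33)
(-4272 + k(3))/(D - 662) = (-4272 + 33)/(-3289/2 - 662) = -4239/(-4613/2) = -4239*(-2/4613) = 8478/4613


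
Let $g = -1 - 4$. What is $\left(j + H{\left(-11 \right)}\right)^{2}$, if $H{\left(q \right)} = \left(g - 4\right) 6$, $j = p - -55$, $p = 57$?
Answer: $3364$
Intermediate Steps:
$j = 112$ ($j = 57 - -55 = 57 + 55 = 112$)
$g = -5$ ($g = -1 - 4 = -5$)
$H{\left(q \right)} = -54$ ($H{\left(q \right)} = \left(-5 - 4\right) 6 = \left(-9\right) 6 = -54$)
$\left(j + H{\left(-11 \right)}\right)^{2} = \left(112 - 54\right)^{2} = 58^{2} = 3364$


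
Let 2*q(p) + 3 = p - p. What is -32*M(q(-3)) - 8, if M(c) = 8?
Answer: -264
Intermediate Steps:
q(p) = -3/2 (q(p) = -3/2 + (p - p)/2 = -3/2 + (1/2)*0 = -3/2 + 0 = -3/2)
-32*M(q(-3)) - 8 = -32*8 - 8 = -256 - 8 = -264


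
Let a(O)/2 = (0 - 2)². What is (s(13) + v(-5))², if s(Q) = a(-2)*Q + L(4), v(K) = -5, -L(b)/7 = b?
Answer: 5041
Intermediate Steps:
L(b) = -7*b
a(O) = 8 (a(O) = 2*(0 - 2)² = 2*(-2)² = 2*4 = 8)
s(Q) = -28 + 8*Q (s(Q) = 8*Q - 7*4 = 8*Q - 28 = -28 + 8*Q)
(s(13) + v(-5))² = ((-28 + 8*13) - 5)² = ((-28 + 104) - 5)² = (76 - 5)² = 71² = 5041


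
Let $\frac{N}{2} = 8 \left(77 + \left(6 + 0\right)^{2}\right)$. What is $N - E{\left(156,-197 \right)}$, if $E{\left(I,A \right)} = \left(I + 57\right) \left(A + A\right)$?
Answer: $85730$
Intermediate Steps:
$N = 1808$ ($N = 2 \cdot 8 \left(77 + \left(6 + 0\right)^{2}\right) = 2 \cdot 8 \left(77 + 6^{2}\right) = 2 \cdot 8 \left(77 + 36\right) = 2 \cdot 8 \cdot 113 = 2 \cdot 904 = 1808$)
$E{\left(I,A \right)} = 2 A \left(57 + I\right)$ ($E{\left(I,A \right)} = \left(57 + I\right) 2 A = 2 A \left(57 + I\right)$)
$N - E{\left(156,-197 \right)} = 1808 - 2 \left(-197\right) \left(57 + 156\right) = 1808 - 2 \left(-197\right) 213 = 1808 - -83922 = 1808 + 83922 = 85730$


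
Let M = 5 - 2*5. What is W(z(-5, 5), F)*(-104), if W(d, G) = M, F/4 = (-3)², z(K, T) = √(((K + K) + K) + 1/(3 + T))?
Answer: 520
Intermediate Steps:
z(K, T) = √(1/(3 + T) + 3*K) (z(K, T) = √((2*K + K) + 1/(3 + T)) = √(3*K + 1/(3 + T)) = √(1/(3 + T) + 3*K))
F = 36 (F = 4*(-3)² = 4*9 = 36)
M = -5 (M = 5 - 10 = -5)
W(d, G) = -5
W(z(-5, 5), F)*(-104) = -5*(-104) = 520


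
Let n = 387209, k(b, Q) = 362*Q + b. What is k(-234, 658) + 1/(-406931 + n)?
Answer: 4693086563/19722 ≈ 2.3796e+5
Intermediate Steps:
k(b, Q) = b + 362*Q
k(-234, 658) + 1/(-406931 + n) = (-234 + 362*658) + 1/(-406931 + 387209) = (-234 + 238196) + 1/(-19722) = 237962 - 1/19722 = 4693086563/19722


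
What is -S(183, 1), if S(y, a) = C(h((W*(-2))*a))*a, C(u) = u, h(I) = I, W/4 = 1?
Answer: 8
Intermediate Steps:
W = 4 (W = 4*1 = 4)
S(y, a) = -8*a² (S(y, a) = ((4*(-2))*a)*a = (-8*a)*a = -8*a²)
-S(183, 1) = -(-8)*1² = -(-8) = -1*(-8) = 8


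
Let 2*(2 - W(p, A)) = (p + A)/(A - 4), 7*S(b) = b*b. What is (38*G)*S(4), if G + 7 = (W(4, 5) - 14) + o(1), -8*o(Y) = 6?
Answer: -14744/7 ≈ -2106.3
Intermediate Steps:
S(b) = b²/7 (S(b) = (b*b)/7 = b²/7)
o(Y) = -¾ (o(Y) = -⅛*6 = -¾)
W(p, A) = 2 - (A + p)/(2*(-4 + A)) (W(p, A) = 2 - (p + A)/(2*(A - 4)) = 2 - (A + p)/(2*(-4 + A)))
G = -97/4 (G = -7 + (((-16 - 1*4 + 3*5)/(2*(-4 + 5)) - 14) - ¾) = -7 + (((½)*(-16 - 4 + 15)/1 - 14) - ¾) = -7 + (((½)*1*(-5) - 14) - ¾) = -7 + ((-5/2 - 14) - ¾) = -7 + (-33/2 - ¾) = -7 - 69/4 = -97/4 ≈ -24.250)
(38*G)*S(4) = (38*(-97/4))*((⅐)*4²) = -1843*16/14 = -1843/2*16/7 = -14744/7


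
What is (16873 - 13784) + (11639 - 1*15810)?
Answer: -1082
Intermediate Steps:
(16873 - 13784) + (11639 - 1*15810) = 3089 + (11639 - 15810) = 3089 - 4171 = -1082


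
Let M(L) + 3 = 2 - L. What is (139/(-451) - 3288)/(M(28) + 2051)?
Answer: -1483027/911922 ≈ -1.6263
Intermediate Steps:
M(L) = -1 - L (M(L) = -3 + (2 - L) = -1 - L)
(139/(-451) - 3288)/(M(28) + 2051) = (139/(-451) - 3288)/((-1 - 1*28) + 2051) = (139*(-1/451) - 3288)/((-1 - 28) + 2051) = (-139/451 - 3288)/(-29 + 2051) = -1483027/451/2022 = -1483027/451*1/2022 = -1483027/911922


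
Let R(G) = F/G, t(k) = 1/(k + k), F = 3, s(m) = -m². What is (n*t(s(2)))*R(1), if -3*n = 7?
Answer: 7/8 ≈ 0.87500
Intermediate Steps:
n = -7/3 (n = -⅓*7 = -7/3 ≈ -2.3333)
t(k) = 1/(2*k)
R(G) = 3/G
(n*t(s(2)))*R(1) = (-7/(6*((-1*2²))))*(3/1) = (-7/(6*((-1*4))))*(3*1) = -7/(6*(-4))*3 = -7*(-1)/(6*4)*3 = -7/3*(-⅛)*3 = (7/24)*3 = 7/8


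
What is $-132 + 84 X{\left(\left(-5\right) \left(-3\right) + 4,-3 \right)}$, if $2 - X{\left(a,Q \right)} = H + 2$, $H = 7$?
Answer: $-720$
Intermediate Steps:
$X{\left(a,Q \right)} = -7$ ($X{\left(a,Q \right)} = 2 - \left(7 + 2\right) = 2 - 9 = -7$)
$-132 + 84 X{\left(\left(-5\right) \left(-3\right) + 4,-3 \right)} = -132 + 84 \left(-7\right) = -132 - 588 = -720$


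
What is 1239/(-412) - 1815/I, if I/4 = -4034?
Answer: -4811181/1662008 ≈ -2.8948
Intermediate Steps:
I = -16136 (I = 4*(-4034) = -16136)
1239/(-412) - 1815/I = 1239/(-412) - 1815/(-16136) = 1239*(-1/412) - 1815*(-1/16136) = -1239/412 + 1815/16136 = -4811181/1662008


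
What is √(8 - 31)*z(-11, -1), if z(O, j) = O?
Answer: -11*I*√23 ≈ -52.754*I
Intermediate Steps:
√(8 - 31)*z(-11, -1) = √(8 - 31)*(-11) = √(-23)*(-11) = (I*√23)*(-11) = -11*I*√23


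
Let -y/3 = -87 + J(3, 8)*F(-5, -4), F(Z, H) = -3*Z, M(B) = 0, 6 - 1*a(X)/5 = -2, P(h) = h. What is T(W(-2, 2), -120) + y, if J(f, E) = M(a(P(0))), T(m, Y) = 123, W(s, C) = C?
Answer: 384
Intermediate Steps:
a(X) = 40 (a(X) = 30 - 5*(-2) = 30 + 10 = 40)
J(f, E) = 0
y = 261 (y = -3*(-87 + 0*(-3*(-5))) = -3*(-87 + 0*15) = -3*(-87 + 0) = -3*(-87) = 261)
T(W(-2, 2), -120) + y = 123 + 261 = 384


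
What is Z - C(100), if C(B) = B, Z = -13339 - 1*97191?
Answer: -110630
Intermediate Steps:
Z = -110530 (Z = -13339 - 97191 = -110530)
Z - C(100) = -110530 - 1*100 = -110530 - 100 = -110630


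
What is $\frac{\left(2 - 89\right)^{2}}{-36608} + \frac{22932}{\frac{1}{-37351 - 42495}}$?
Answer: $- \frac{67030290310545}{36608} \approx -1.831 \cdot 10^{9}$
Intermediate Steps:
$\frac{\left(2 - 89\right)^{2}}{-36608} + \frac{22932}{\frac{1}{-37351 - 42495}} = \left(-87\right)^{2} \left(- \frac{1}{36608}\right) + \frac{22932}{\frac{1}{-79846}} = 7569 \left(- \frac{1}{36608}\right) + \frac{22932}{- \frac{1}{79846}} = - \frac{7569}{36608} + 22932 \left(-79846\right) = - \frac{7569}{36608} - 1831028472 = - \frac{67030290310545}{36608}$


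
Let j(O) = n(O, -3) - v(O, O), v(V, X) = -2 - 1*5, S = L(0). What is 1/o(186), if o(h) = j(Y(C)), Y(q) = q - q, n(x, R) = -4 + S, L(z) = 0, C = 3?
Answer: ⅓ ≈ 0.33333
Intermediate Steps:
S = 0
v(V, X) = -7 (v(V, X) = -2 - 5 = -7)
n(x, R) = -4 (n(x, R) = -4 + 0 = -4)
Y(q) = 0
j(O) = 3 (j(O) = -4 - 1*(-7) = -4 + 7 = 3)
o(h) = 3
1/o(186) = 1/3 = ⅓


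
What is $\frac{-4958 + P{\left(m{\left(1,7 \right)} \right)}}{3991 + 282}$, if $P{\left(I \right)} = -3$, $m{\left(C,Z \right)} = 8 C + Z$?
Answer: $- \frac{4961}{4273} \approx -1.161$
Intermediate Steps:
$m{\left(C,Z \right)} = Z + 8 C$
$\frac{-4958 + P{\left(m{\left(1,7 \right)} \right)}}{3991 + 282} = \frac{-4958 - 3}{3991 + 282} = - \frac{4961}{4273}$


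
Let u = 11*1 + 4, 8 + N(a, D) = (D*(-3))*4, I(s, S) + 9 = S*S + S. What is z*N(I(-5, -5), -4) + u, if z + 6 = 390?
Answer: 15375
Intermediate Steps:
z = 384 (z = -6 + 390 = 384)
I(s, S) = -9 + S + S² (I(s, S) = -9 + (S*S + S) = -9 + (S² + S) = -9 + (S + S²) = -9 + S + S²)
N(a, D) = -8 - 12*D (N(a, D) = -8 + (D*(-3))*4 = -8 - 3*D*4 = -8 - 12*D)
u = 15 (u = 11 + 4 = 15)
z*N(I(-5, -5), -4) + u = 384*(-8 - 12*(-4)) + 15 = 384*(-8 + 48) + 15 = 384*40 + 15 = 15360 + 15 = 15375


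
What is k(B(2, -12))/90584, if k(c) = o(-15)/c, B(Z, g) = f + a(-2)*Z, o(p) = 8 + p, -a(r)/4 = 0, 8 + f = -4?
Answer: 7/1087008 ≈ 6.4397e-6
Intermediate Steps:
f = -12 (f = -8 - 4 = -12)
a(r) = 0 (a(r) = -4*0 = 0)
B(Z, g) = -12 (B(Z, g) = -12 + 0*Z = -12 + 0 = -12)
k(c) = -7/c (k(c) = (8 - 15)/c = -7/c)
k(B(2, -12))/90584 = -7/(-12)/90584 = -7*(-1/12)*(1/90584) = (7/12)*(1/90584) = 7/1087008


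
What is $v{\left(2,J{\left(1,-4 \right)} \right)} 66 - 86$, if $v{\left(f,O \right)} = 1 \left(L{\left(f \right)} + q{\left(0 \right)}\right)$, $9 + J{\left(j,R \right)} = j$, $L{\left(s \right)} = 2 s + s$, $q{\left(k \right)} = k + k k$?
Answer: $310$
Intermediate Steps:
$q{\left(k \right)} = k + k^{2}$
$L{\left(s \right)} = 3 s$
$J{\left(j,R \right)} = -9 + j$
$v{\left(f,O \right)} = 3 f$ ($v{\left(f,O \right)} = 1 \left(3 f + 0 \left(1 + 0\right)\right) = 1 \left(3 f + 0 \cdot 1\right) = 1 \left(3 f + 0\right) = 1 \cdot 3 f = 3 f$)
$v{\left(2,J{\left(1,-4 \right)} \right)} 66 - 86 = 3 \cdot 2 \cdot 66 - 86 = 6 \cdot 66 - 86 = 396 - 86 = 310$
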